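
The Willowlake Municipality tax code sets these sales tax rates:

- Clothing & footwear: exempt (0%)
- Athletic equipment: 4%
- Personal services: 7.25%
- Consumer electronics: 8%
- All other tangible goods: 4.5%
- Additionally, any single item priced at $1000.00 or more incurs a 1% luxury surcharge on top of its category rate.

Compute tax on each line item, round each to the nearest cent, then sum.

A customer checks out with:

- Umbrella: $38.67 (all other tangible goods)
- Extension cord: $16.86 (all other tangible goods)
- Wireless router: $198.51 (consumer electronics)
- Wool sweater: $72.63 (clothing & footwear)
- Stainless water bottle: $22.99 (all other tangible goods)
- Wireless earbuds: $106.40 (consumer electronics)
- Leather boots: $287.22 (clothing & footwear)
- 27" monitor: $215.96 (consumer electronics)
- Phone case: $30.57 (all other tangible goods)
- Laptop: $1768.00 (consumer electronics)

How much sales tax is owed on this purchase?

Umbrella $38.67: all other tangible goods → 4.5% → $1.74
Extension cord $16.86: all other tangible goods → 4.5% → $0.76
Wireless router $198.51: consumer electronics → 8% → $15.88
Wool sweater $72.63: clothing & footwear → 0% → $0.00
Stainless water bottle $22.99: all other tangible goods → 4.5% → $1.03
Wireless earbuds $106.40: consumer electronics → 8% → $8.51
Leather boots $287.22: clothing & footwear → 0% → $0.00
27" monitor $215.96: consumer electronics → 8% → $17.28
Phone case $30.57: all other tangible goods → 4.5% → $1.38
Laptop $1768.00: consumer electronics → 8% + 1% surcharge = 9% → $159.12
Total tax = $1.74 + $0.76 + $15.88 + $1.03 + $8.51 + $17.28 + $1.38 + $159.12 = $205.70

$205.70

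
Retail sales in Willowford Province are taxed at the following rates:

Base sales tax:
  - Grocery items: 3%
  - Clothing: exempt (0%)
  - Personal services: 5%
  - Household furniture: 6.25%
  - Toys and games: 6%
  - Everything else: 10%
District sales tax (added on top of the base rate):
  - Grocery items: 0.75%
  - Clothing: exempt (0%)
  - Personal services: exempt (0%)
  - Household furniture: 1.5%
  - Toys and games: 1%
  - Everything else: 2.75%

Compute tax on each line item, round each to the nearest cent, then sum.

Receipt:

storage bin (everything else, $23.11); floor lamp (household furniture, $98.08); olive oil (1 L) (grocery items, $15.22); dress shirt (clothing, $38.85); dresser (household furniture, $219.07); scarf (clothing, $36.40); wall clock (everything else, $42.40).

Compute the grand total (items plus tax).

Storage bin $23.11: everything else → 10% + 2.75% district = 12.75% → $2.95
Floor lamp $98.08: household furniture → 6.25% + 1.5% district = 7.75% → $7.60
Olive oil (1 L) $15.22: grocery items → 3% + 0.75% district = 3.75% → $0.57
Dress shirt $38.85: clothing → 0% + 0% district = 0% → $0.00
Dresser $219.07: household furniture → 6.25% + 1.5% district = 7.75% → $16.98
Scarf $36.40: clothing → 0% + 0% district = 0% → $0.00
Wall clock $42.40: everything else → 10% + 2.75% district = 12.75% → $5.41
Subtotal = $473.13; tax = $33.51; total due = $506.64

$506.64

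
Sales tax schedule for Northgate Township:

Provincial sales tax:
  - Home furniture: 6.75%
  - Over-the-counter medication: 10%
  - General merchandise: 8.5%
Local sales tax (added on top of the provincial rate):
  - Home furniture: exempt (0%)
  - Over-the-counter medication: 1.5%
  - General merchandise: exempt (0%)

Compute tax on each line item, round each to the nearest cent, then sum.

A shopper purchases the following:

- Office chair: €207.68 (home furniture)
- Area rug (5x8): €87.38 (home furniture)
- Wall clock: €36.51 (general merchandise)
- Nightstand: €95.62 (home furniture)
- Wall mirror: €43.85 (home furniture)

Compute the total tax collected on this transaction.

Office chair €207.68: home furniture → 6.75% + 0% local = 6.75% → €14.02
Area rug (5x8) €87.38: home furniture → 6.75% + 0% local = 6.75% → €5.90
Wall clock €36.51: general merchandise → 8.5% + 0% local = 8.5% → €3.10
Nightstand €95.62: home furniture → 6.75% + 0% local = 6.75% → €6.45
Wall mirror €43.85: home furniture → 6.75% + 0% local = 6.75% → €2.96
Total tax = €14.02 + €5.90 + €3.10 + €6.45 + €2.96 = €32.43

€32.43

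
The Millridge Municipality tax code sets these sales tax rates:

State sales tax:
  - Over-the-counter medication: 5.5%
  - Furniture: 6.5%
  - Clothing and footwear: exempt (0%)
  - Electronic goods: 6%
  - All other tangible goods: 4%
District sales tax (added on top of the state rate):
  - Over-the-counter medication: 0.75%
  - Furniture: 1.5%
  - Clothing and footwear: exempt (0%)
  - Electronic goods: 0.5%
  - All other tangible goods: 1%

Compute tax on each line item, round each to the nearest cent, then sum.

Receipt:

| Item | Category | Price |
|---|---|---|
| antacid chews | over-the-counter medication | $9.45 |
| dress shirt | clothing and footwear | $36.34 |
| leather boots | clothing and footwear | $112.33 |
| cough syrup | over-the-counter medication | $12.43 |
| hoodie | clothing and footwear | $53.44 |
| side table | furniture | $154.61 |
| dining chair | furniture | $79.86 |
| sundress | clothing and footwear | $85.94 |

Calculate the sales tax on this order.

Antacid chews $9.45: over-the-counter medication → 5.5% + 0.75% district = 6.25% → $0.59
Dress shirt $36.34: clothing and footwear → 0% + 0% district = 0% → $0.00
Leather boots $112.33: clothing and footwear → 0% + 0% district = 0% → $0.00
Cough syrup $12.43: over-the-counter medication → 5.5% + 0.75% district = 6.25% → $0.78
Hoodie $53.44: clothing and footwear → 0% + 0% district = 0% → $0.00
Side table $154.61: furniture → 6.5% + 1.5% district = 8% → $12.37
Dining chair $79.86: furniture → 6.5% + 1.5% district = 8% → $6.39
Sundress $85.94: clothing and footwear → 0% + 0% district = 0% → $0.00
Total tax = $0.59 + $0.78 + $12.37 + $6.39 = $20.13

$20.13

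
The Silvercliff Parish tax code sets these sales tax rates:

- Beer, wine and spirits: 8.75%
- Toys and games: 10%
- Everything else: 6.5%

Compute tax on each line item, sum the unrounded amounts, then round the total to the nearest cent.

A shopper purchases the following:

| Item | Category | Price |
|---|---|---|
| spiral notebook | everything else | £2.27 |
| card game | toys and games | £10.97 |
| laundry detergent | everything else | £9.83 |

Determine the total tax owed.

£1.88

Spiral notebook £2.27: everything else → 6.5% → £0.14755
Card game £10.97: toys and games → 10% → £1.097
Laundry detergent £9.83: everything else → 6.5% → £0.63895
Unrounded tax sum = £1.8835 → £1.88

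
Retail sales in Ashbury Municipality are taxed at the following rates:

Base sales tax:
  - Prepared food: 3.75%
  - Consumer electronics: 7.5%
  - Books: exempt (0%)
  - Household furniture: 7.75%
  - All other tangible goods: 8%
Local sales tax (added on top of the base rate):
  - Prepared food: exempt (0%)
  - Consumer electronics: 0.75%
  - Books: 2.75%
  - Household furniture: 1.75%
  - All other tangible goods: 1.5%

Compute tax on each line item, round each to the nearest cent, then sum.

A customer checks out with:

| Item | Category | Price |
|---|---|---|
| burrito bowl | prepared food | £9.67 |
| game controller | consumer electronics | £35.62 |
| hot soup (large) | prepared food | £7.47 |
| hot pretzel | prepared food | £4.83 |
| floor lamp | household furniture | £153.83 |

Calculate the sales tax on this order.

£18.37

Burrito bowl £9.67: prepared food → 3.75% + 0% local = 3.75% → £0.36
Game controller £35.62: consumer electronics → 7.5% + 0.75% local = 8.25% → £2.94
Hot soup (large) £7.47: prepared food → 3.75% + 0% local = 3.75% → £0.28
Hot pretzel £4.83: prepared food → 3.75% + 0% local = 3.75% → £0.18
Floor lamp £153.83: household furniture → 7.75% + 1.75% local = 9.5% → £14.61
Total tax = £0.36 + £2.94 + £0.28 + £0.18 + £14.61 = £18.37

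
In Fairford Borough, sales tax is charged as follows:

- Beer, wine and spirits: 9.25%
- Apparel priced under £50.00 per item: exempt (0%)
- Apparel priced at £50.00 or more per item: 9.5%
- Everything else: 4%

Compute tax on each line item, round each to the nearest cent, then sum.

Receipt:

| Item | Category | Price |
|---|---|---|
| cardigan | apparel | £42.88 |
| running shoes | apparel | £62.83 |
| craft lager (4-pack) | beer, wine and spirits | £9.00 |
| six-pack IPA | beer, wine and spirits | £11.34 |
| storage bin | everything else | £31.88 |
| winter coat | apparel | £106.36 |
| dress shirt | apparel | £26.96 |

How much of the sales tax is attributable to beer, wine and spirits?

Craft lager (4-pack) £9.00: beer, wine and spirits → 9.25% → £0.83
Six-pack IPA £11.34: beer, wine and spirits → 9.25% → £1.05
Tax on beer, wine and spirits = £0.83 + £1.05 = £1.88

£1.88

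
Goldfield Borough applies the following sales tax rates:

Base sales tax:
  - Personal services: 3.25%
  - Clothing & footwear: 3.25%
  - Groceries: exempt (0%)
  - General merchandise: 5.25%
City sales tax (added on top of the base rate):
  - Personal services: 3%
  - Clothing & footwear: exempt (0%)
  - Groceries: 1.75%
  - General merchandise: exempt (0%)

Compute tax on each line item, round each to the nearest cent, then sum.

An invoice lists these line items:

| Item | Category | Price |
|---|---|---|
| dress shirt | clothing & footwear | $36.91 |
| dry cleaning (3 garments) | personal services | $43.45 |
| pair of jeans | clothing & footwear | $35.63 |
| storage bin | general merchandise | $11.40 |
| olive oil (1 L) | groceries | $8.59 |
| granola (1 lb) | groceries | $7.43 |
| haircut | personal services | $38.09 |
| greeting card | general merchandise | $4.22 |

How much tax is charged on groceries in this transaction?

Olive oil (1 L) $8.59: groceries → 0% + 1.75% city = 1.75% → $0.15
Granola (1 lb) $7.43: groceries → 0% + 1.75% city = 1.75% → $0.13
Tax on groceries = $0.15 + $0.13 = $0.28

$0.28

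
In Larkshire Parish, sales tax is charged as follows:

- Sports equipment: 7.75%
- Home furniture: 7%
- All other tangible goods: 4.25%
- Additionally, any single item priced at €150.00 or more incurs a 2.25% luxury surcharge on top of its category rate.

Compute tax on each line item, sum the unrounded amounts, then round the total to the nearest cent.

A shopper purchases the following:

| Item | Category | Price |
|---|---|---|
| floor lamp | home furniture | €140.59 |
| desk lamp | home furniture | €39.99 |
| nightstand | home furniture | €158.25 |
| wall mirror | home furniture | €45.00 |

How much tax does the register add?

€30.43

Floor lamp €140.59: home furniture → 7% → €9.8413
Desk lamp €39.99: home furniture → 7% → €2.7993
Nightstand €158.25: home furniture → 7% + 2.25% surcharge = 9.25% → €14.638125
Wall mirror €45.00: home furniture → 7% → €3.15
Unrounded tax sum = €30.428725 → €30.43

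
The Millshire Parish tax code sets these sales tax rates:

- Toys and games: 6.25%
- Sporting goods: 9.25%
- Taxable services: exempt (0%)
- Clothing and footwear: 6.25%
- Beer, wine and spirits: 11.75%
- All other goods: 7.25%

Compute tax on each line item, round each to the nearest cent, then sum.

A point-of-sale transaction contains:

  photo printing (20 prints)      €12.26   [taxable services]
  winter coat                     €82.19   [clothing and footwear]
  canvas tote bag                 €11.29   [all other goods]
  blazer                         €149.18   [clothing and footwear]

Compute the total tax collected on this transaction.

Photo printing (20 prints) €12.26: taxable services → 0% → €0.00
Winter coat €82.19: clothing and footwear → 6.25% → €5.14
Canvas tote bag €11.29: all other goods → 7.25% → €0.82
Blazer €149.18: clothing and footwear → 6.25% → €9.32
Total tax = €5.14 + €0.82 + €9.32 = €15.28

€15.28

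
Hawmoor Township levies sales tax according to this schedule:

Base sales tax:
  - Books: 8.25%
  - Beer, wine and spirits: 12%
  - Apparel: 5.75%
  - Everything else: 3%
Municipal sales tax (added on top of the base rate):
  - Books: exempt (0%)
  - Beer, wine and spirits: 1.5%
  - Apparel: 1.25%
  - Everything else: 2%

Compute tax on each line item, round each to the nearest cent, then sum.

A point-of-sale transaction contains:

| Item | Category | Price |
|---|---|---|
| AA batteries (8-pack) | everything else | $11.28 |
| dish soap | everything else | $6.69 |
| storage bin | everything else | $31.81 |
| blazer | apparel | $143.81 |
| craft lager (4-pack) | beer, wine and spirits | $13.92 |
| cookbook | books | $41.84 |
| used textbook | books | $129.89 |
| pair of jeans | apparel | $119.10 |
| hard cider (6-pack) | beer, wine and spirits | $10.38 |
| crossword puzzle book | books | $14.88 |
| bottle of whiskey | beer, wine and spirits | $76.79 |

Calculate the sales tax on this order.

$49.94

AA batteries (8-pack) $11.28: everything else → 3% + 2% municipal = 5% → $0.56
Dish soap $6.69: everything else → 3% + 2% municipal = 5% → $0.33
Storage bin $31.81: everything else → 3% + 2% municipal = 5% → $1.59
Blazer $143.81: apparel → 5.75% + 1.25% municipal = 7% → $10.07
Craft lager (4-pack) $13.92: beer, wine and spirits → 12% + 1.5% municipal = 13.5% → $1.88
Cookbook $41.84: books → 8.25% + 0% municipal = 8.25% → $3.45
Used textbook $129.89: books → 8.25% + 0% municipal = 8.25% → $10.72
Pair of jeans $119.10: apparel → 5.75% + 1.25% municipal = 7% → $8.34
Hard cider (6-pack) $10.38: beer, wine and spirits → 12% + 1.5% municipal = 13.5% → $1.40
Crossword puzzle book $14.88: books → 8.25% + 0% municipal = 8.25% → $1.23
Bottle of whiskey $76.79: beer, wine and spirits → 12% + 1.5% municipal = 13.5% → $10.37
Total tax = $0.56 + $0.33 + $1.59 + $10.07 + $1.88 + $3.45 + $10.72 + $8.34 + $1.40 + $1.23 + $10.37 = $49.94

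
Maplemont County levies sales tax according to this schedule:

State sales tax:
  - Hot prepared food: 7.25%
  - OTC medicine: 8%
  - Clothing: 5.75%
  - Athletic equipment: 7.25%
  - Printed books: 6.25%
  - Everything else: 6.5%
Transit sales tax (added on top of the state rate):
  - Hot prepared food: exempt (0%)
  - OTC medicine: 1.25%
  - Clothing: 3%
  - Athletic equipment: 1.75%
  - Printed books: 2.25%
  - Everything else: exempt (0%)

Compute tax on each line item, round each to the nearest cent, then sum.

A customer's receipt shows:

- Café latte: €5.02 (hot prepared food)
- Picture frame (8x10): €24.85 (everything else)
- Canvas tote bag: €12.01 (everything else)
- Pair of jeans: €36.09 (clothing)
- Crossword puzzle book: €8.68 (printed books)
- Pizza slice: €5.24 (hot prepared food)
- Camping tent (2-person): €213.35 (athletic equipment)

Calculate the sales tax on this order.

€26.24

Café latte €5.02: hot prepared food → 7.25% + 0% transit = 7.25% → €0.36
Picture frame (8x10) €24.85: everything else → 6.5% + 0% transit = 6.5% → €1.62
Canvas tote bag €12.01: everything else → 6.5% + 0% transit = 6.5% → €0.78
Pair of jeans €36.09: clothing → 5.75% + 3% transit = 8.75% → €3.16
Crossword puzzle book €8.68: printed books → 6.25% + 2.25% transit = 8.5% → €0.74
Pizza slice €5.24: hot prepared food → 7.25% + 0% transit = 7.25% → €0.38
Camping tent (2-person) €213.35: athletic equipment → 7.25% + 1.75% transit = 9% → €19.20
Total tax = €0.36 + €1.62 + €0.78 + €3.16 + €0.74 + €0.38 + €19.20 = €26.24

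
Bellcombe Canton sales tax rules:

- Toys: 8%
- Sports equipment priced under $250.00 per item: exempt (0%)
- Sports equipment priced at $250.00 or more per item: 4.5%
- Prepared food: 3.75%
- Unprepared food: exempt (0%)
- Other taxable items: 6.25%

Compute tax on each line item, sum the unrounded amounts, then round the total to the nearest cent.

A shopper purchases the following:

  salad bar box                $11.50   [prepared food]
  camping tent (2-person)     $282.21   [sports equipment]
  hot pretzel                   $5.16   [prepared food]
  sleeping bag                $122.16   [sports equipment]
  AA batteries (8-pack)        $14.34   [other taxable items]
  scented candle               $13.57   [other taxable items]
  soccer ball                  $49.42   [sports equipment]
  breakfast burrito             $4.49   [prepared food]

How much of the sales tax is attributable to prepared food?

$0.79

Salad bar box $11.50: prepared food → 3.75% → $0.43125
Hot pretzel $5.16: prepared food → 3.75% → $0.1935
Breakfast burrito $4.49: prepared food → 3.75% → $0.168375
Tax on prepared food: unrounded sum = $0.793125 → $0.79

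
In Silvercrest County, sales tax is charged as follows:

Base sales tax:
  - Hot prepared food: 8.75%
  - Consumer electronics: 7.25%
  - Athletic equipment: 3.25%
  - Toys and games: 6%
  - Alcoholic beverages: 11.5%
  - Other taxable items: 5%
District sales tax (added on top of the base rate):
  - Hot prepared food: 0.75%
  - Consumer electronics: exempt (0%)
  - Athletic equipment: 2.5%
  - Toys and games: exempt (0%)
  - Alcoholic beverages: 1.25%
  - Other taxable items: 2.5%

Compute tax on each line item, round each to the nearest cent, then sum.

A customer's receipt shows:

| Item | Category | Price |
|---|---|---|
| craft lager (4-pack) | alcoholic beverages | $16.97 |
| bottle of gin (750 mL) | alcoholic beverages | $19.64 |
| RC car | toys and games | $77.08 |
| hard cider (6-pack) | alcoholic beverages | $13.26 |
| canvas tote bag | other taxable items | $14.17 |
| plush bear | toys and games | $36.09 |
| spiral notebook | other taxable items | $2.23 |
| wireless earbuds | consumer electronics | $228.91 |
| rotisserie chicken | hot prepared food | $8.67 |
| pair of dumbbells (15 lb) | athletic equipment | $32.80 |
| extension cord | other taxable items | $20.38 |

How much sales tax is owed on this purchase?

Craft lager (4-pack) $16.97: alcoholic beverages → 11.5% + 1.25% district = 12.75% → $2.16
Bottle of gin (750 mL) $19.64: alcoholic beverages → 11.5% + 1.25% district = 12.75% → $2.50
RC car $77.08: toys and games → 6% + 0% district = 6% → $4.62
Hard cider (6-pack) $13.26: alcoholic beverages → 11.5% + 1.25% district = 12.75% → $1.69
Canvas tote bag $14.17: other taxable items → 5% + 2.5% district = 7.5% → $1.06
Plush bear $36.09: toys and games → 6% + 0% district = 6% → $2.17
Spiral notebook $2.23: other taxable items → 5% + 2.5% district = 7.5% → $0.17
Wireless earbuds $228.91: consumer electronics → 7.25% + 0% district = 7.25% → $16.60
Rotisserie chicken $8.67: hot prepared food → 8.75% + 0.75% district = 9.5% → $0.82
Pair of dumbbells (15 lb) $32.80: athletic equipment → 3.25% + 2.5% district = 5.75% → $1.89
Extension cord $20.38: other taxable items → 5% + 2.5% district = 7.5% → $1.53
Total tax = $2.16 + $2.50 + $4.62 + $1.69 + $1.06 + $2.17 + $0.17 + $16.60 + $0.82 + $1.89 + $1.53 = $35.21

$35.21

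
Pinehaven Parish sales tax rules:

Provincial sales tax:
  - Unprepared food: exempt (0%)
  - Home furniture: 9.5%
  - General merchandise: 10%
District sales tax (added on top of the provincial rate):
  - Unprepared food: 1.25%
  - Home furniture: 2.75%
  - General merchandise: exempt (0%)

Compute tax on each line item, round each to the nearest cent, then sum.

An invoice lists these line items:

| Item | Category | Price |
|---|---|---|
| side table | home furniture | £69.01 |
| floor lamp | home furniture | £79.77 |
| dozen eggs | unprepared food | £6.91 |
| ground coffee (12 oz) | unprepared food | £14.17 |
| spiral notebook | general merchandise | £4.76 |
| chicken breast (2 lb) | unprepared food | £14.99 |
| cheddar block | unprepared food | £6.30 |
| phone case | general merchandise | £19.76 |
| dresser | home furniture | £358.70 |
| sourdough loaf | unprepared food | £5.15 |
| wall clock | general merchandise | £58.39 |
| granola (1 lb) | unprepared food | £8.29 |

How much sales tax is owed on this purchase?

Side table £69.01: home furniture → 9.5% + 2.75% district = 12.25% → £8.45
Floor lamp £79.77: home furniture → 9.5% + 2.75% district = 12.25% → £9.77
Dozen eggs £6.91: unprepared food → 0% + 1.25% district = 1.25% → £0.09
Ground coffee (12 oz) £14.17: unprepared food → 0% + 1.25% district = 1.25% → £0.18
Spiral notebook £4.76: general merchandise → 10% + 0% district = 10% → £0.48
Chicken breast (2 lb) £14.99: unprepared food → 0% + 1.25% district = 1.25% → £0.19
Cheddar block £6.30: unprepared food → 0% + 1.25% district = 1.25% → £0.08
Phone case £19.76: general merchandise → 10% + 0% district = 10% → £1.98
Dresser £358.70: home furniture → 9.5% + 2.75% district = 12.25% → £43.94
Sourdough loaf £5.15: unprepared food → 0% + 1.25% district = 1.25% → £0.06
Wall clock £58.39: general merchandise → 10% + 0% district = 10% → £5.84
Granola (1 lb) £8.29: unprepared food → 0% + 1.25% district = 1.25% → £0.10
Total tax = £8.45 + £9.77 + £0.09 + £0.18 + £0.48 + £0.19 + £0.08 + £1.98 + £43.94 + £0.06 + £5.84 + £0.10 = £71.16

£71.16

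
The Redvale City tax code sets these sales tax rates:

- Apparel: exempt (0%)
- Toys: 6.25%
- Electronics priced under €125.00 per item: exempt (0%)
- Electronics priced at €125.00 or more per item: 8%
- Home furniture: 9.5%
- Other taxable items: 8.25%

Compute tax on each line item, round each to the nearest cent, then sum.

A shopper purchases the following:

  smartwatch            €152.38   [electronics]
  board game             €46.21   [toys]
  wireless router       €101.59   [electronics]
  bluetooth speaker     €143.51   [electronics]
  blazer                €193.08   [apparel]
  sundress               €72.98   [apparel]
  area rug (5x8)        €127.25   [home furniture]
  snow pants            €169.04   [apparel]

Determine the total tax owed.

Smartwatch €152.38: electronics, €125.00 or more → 8% → €12.19
Board game €46.21: toys → 6.25% → €2.89
Wireless router €101.59: electronics, under €125.00 → 0% → €0.00
Bluetooth speaker €143.51: electronics, €125.00 or more → 8% → €11.48
Blazer €193.08: apparel → 0% → €0.00
Sundress €72.98: apparel → 0% → €0.00
Area rug (5x8) €127.25: home furniture → 9.5% → €12.09
Snow pants €169.04: apparel → 0% → €0.00
Total tax = €12.19 + €2.89 + €11.48 + €12.09 = €38.65

€38.65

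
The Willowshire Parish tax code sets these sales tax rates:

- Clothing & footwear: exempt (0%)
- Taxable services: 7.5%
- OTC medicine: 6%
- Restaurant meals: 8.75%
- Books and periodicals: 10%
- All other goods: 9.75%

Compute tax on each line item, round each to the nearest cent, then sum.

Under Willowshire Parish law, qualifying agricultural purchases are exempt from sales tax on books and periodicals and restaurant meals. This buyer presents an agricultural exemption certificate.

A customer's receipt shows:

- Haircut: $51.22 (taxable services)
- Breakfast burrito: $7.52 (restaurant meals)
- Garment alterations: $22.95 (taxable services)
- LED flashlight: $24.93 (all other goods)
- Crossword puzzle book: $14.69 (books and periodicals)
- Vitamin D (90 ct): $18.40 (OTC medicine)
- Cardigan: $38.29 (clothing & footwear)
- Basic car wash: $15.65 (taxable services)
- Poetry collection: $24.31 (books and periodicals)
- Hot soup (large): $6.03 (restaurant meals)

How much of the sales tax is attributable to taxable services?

$6.73

Haircut $51.22: taxable services → 7.5% → $3.84
Garment alterations $22.95: taxable services → 7.5% → $1.72
Basic car wash $15.65: taxable services → 7.5% → $1.17
Tax on taxable services = $3.84 + $1.72 + $1.17 = $6.73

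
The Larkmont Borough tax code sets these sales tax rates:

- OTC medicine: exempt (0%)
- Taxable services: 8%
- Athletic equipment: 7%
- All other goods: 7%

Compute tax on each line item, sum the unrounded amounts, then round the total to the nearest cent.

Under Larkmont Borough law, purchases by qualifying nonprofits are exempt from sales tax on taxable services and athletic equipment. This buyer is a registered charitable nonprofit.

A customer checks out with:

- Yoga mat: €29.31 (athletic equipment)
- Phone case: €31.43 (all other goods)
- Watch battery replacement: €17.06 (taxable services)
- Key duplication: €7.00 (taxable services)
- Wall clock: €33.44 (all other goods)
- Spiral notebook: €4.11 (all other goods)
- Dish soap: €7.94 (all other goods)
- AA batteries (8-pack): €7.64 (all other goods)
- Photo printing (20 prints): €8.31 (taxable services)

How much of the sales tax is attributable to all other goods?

€5.92

Phone case €31.43: all other goods → 7% → €2.2001
Wall clock €33.44: all other goods → 7% → €2.3408
Spiral notebook €4.11: all other goods → 7% → €0.2877
Dish soap €7.94: all other goods → 7% → €0.5558
AA batteries (8-pack) €7.64: all other goods → 7% → €0.5348
Tax on all other goods: unrounded sum = €5.9192 → €5.92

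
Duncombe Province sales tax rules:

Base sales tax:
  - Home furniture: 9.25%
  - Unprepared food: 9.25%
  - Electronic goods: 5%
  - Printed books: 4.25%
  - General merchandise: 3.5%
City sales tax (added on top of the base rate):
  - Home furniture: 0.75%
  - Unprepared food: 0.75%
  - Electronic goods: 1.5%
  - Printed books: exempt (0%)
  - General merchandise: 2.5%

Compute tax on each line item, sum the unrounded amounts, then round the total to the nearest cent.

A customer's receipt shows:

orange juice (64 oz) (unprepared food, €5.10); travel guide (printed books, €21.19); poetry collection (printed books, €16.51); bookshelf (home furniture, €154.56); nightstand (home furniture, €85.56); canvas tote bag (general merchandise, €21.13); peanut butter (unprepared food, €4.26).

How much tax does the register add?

Orange juice (64 oz) €5.10: unprepared food → 9.25% + 0.75% city = 10% → €0.51
Travel guide €21.19: printed books → 4.25% + 0% city = 4.25% → €0.900575
Poetry collection €16.51: printed books → 4.25% + 0% city = 4.25% → €0.701675
Bookshelf €154.56: home furniture → 9.25% + 0.75% city = 10% → €15.456
Nightstand €85.56: home furniture → 9.25% + 0.75% city = 10% → €8.556
Canvas tote bag €21.13: general merchandise → 3.5% + 2.5% city = 6% → €1.2678
Peanut butter €4.26: unprepared food → 9.25% + 0.75% city = 10% → €0.426
Unrounded tax sum = €27.81805 → €27.82

€27.82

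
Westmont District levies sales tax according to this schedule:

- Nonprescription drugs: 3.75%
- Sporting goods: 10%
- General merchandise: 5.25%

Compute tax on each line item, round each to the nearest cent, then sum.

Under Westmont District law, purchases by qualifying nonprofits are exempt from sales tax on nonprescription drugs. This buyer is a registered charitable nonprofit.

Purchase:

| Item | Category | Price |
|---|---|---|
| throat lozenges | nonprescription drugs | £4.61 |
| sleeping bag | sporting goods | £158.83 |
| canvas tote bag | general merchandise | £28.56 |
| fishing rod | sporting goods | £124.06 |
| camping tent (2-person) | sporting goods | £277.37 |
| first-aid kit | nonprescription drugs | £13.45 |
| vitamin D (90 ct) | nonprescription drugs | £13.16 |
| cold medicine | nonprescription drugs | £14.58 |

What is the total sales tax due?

£57.53

Throat lozenges £4.61: nonprescription drugs, buyer-exempt → 0% → £0.00
Sleeping bag £158.83: sporting goods → 10% → £15.88
Canvas tote bag £28.56: general merchandise → 5.25% → £1.50
Fishing rod £124.06: sporting goods → 10% → £12.41
Camping tent (2-person) £277.37: sporting goods → 10% → £27.74
First-aid kit £13.45: nonprescription drugs, buyer-exempt → 0% → £0.00
Vitamin D (90 ct) £13.16: nonprescription drugs, buyer-exempt → 0% → £0.00
Cold medicine £14.58: nonprescription drugs, buyer-exempt → 0% → £0.00
Total tax = £15.88 + £1.50 + £12.41 + £27.74 = £57.53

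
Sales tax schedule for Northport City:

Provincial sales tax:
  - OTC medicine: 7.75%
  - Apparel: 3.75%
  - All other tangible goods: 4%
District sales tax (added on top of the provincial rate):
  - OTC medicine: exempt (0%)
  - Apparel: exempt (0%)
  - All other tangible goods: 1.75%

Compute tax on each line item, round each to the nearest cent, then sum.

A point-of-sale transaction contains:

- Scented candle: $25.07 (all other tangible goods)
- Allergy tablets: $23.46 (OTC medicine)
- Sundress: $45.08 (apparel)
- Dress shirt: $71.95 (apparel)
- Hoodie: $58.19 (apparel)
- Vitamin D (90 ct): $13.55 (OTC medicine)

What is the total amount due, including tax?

Scented candle $25.07: all other tangible goods → 4% + 1.75% district = 5.75% → $1.44
Allergy tablets $23.46: OTC medicine → 7.75% + 0% district = 7.75% → $1.82
Sundress $45.08: apparel → 3.75% + 0% district = 3.75% → $1.69
Dress shirt $71.95: apparel → 3.75% + 0% district = 3.75% → $2.70
Hoodie $58.19: apparel → 3.75% + 0% district = 3.75% → $2.18
Vitamin D (90 ct) $13.55: OTC medicine → 7.75% + 0% district = 7.75% → $1.05
Subtotal = $237.30; tax = $10.88; total due = $248.18

$248.18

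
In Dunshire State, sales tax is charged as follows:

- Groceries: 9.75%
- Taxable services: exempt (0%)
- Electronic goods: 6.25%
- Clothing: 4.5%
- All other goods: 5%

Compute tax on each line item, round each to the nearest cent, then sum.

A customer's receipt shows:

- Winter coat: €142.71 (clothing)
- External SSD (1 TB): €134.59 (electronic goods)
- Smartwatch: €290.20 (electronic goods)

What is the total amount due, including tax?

Winter coat €142.71: clothing → 4.5% → €6.42
External SSD (1 TB) €134.59: electronic goods → 6.25% → €8.41
Smartwatch €290.20: electronic goods → 6.25% → €18.14
Subtotal = €567.50; tax = €32.97; total due = €600.47

€600.47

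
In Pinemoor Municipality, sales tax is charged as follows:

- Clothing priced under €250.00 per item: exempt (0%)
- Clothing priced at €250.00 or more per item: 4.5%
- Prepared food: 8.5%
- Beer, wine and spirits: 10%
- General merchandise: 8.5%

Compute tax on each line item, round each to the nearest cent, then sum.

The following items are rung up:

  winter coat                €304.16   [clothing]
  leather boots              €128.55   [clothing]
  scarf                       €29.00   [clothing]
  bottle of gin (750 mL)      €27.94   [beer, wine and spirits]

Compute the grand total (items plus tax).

Winter coat €304.16: clothing, €250.00 or more → 4.5% → €13.69
Leather boots €128.55: clothing, under €250.00 → 0% → €0.00
Scarf €29.00: clothing, under €250.00 → 0% → €0.00
Bottle of gin (750 mL) €27.94: beer, wine and spirits → 10% → €2.79
Subtotal = €489.65; tax = €16.48; total due = €506.13

€506.13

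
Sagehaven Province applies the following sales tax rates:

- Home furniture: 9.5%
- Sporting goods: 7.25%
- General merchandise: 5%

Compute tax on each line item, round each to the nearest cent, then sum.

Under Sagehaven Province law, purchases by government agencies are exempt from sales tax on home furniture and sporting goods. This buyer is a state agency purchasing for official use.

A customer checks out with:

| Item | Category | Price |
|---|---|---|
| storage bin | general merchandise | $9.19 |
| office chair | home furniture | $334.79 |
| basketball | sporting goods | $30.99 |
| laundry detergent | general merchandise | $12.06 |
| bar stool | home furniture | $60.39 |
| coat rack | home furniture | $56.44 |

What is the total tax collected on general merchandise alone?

$1.06

Storage bin $9.19: general merchandise → 5% → $0.46
Laundry detergent $12.06: general merchandise → 5% → $0.60
Tax on general merchandise = $0.46 + $0.60 = $1.06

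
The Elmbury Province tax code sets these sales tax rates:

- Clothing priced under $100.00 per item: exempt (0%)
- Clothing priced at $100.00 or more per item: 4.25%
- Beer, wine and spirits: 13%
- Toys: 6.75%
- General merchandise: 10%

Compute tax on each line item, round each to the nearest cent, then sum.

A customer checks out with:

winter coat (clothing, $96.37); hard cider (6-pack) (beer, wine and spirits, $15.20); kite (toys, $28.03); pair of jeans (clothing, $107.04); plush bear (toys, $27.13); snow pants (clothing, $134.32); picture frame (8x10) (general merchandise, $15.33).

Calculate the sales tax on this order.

$17.49

Winter coat $96.37: clothing, under $100.00 → 0% → $0.00
Hard cider (6-pack) $15.20: beer, wine and spirits → 13% → $1.98
Kite $28.03: toys → 6.75% → $1.89
Pair of jeans $107.04: clothing, $100.00 or more → 4.25% → $4.55
Plush bear $27.13: toys → 6.75% → $1.83
Snow pants $134.32: clothing, $100.00 or more → 4.25% → $5.71
Picture frame (8x10) $15.33: general merchandise → 10% → $1.53
Total tax = $1.98 + $1.89 + $4.55 + $1.83 + $5.71 + $1.53 = $17.49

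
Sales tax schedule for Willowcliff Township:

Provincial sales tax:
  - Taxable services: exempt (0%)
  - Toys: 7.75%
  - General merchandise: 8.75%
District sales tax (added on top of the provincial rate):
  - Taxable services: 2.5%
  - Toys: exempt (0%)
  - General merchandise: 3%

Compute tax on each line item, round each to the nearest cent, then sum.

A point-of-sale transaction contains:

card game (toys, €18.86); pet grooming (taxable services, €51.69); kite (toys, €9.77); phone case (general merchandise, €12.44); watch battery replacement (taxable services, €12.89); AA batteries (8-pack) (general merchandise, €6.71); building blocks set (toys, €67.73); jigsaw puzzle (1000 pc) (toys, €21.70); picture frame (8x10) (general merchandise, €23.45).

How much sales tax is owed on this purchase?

€15.77

Card game €18.86: toys → 7.75% + 0% district = 7.75% → €1.46
Pet grooming €51.69: taxable services → 0% + 2.5% district = 2.5% → €1.29
Kite €9.77: toys → 7.75% + 0% district = 7.75% → €0.76
Phone case €12.44: general merchandise → 8.75% + 3% district = 11.75% → €1.46
Watch battery replacement €12.89: taxable services → 0% + 2.5% district = 2.5% → €0.32
AA batteries (8-pack) €6.71: general merchandise → 8.75% + 3% district = 11.75% → €0.79
Building blocks set €67.73: toys → 7.75% + 0% district = 7.75% → €5.25
Jigsaw puzzle (1000 pc) €21.70: toys → 7.75% + 0% district = 7.75% → €1.68
Picture frame (8x10) €23.45: general merchandise → 8.75% + 3% district = 11.75% → €2.76
Total tax = €1.46 + €1.29 + €0.76 + €1.46 + €0.32 + €0.79 + €5.25 + €1.68 + €2.76 = €15.77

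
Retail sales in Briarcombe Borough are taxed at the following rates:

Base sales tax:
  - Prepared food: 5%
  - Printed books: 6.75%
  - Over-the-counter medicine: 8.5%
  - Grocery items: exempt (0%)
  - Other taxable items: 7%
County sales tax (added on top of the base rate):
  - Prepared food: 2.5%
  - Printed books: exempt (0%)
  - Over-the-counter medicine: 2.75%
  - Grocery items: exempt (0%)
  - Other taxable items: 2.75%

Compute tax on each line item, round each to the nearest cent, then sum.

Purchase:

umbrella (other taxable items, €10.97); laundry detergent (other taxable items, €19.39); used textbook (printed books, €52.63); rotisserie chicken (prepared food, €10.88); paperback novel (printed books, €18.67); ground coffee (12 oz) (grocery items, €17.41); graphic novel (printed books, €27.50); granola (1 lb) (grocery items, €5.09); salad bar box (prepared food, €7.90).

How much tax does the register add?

Umbrella €10.97: other taxable items → 7% + 2.75% county = 9.75% → €1.07
Laundry detergent €19.39: other taxable items → 7% + 2.75% county = 9.75% → €1.89
Used textbook €52.63: printed books → 6.75% + 0% county = 6.75% → €3.55
Rotisserie chicken €10.88: prepared food → 5% + 2.5% county = 7.5% → €0.82
Paperback novel €18.67: printed books → 6.75% + 0% county = 6.75% → €1.26
Ground coffee (12 oz) €17.41: grocery items → 0% + 0% county = 0% → €0.00
Graphic novel €27.50: printed books → 6.75% + 0% county = 6.75% → €1.86
Granola (1 lb) €5.09: grocery items → 0% + 0% county = 0% → €0.00
Salad bar box €7.90: prepared food → 5% + 2.5% county = 7.5% → €0.59
Total tax = €1.07 + €1.89 + €3.55 + €0.82 + €1.26 + €1.86 + €0.59 = €11.04

€11.04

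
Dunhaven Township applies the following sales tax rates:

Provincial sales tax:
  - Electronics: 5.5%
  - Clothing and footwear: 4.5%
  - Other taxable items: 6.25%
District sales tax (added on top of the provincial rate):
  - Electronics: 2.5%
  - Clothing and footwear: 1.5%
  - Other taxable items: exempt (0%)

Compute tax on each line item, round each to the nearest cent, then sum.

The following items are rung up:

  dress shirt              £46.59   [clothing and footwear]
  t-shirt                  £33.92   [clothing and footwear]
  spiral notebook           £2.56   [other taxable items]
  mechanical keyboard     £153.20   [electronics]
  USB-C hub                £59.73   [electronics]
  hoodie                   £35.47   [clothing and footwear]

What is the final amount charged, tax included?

Dress shirt £46.59: clothing and footwear → 4.5% + 1.5% district = 6% → £2.80
T-shirt £33.92: clothing and footwear → 4.5% + 1.5% district = 6% → £2.04
Spiral notebook £2.56: other taxable items → 6.25% + 0% district = 6.25% → £0.16
Mechanical keyboard £153.20: electronics → 5.5% + 2.5% district = 8% → £12.26
USB-C hub £59.73: electronics → 5.5% + 2.5% district = 8% → £4.78
Hoodie £35.47: clothing and footwear → 4.5% + 1.5% district = 6% → £2.13
Subtotal = £331.47; tax = £24.17; total due = £355.64

£355.64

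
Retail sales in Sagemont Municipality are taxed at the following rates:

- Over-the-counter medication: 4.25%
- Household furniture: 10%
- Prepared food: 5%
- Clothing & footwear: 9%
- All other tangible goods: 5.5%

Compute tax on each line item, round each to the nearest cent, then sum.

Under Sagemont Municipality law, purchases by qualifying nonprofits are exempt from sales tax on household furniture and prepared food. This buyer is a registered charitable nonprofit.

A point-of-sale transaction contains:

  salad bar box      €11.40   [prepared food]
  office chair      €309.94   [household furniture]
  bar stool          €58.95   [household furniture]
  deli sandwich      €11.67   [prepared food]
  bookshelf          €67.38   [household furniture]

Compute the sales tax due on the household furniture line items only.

€0.00

Office chair €309.94: household furniture, buyer-exempt → 0% → €0.00
Bar stool €58.95: household furniture, buyer-exempt → 0% → €0.00
Bookshelf €67.38: household furniture, buyer-exempt → 0% → €0.00
Tax on household furniture = €0.00 + €0.00 + €0.00 = €0.00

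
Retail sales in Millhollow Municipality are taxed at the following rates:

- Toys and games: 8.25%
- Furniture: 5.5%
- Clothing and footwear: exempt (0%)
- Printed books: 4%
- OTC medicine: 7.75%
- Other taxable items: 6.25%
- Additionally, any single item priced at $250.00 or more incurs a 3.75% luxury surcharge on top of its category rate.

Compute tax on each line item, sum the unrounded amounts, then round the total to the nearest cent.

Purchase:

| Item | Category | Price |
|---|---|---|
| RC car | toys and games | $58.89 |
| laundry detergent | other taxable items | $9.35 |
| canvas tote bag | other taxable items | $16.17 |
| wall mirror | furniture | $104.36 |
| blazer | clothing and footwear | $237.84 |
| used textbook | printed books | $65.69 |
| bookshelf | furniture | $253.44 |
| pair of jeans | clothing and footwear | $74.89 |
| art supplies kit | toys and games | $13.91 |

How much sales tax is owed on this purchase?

$39.41

RC car $58.89: toys and games → 8.25% → $4.858425
Laundry detergent $9.35: other taxable items → 6.25% → $0.584375
Canvas tote bag $16.17: other taxable items → 6.25% → $1.010625
Wall mirror $104.36: furniture → 5.5% → $5.7398
Blazer $237.84: clothing and footwear → 0% → $0.00
Used textbook $65.69: printed books → 4% → $2.6276
Bookshelf $253.44: furniture → 5.5% + 3.75% surcharge = 9.25% → $23.4432
Pair of jeans $74.89: clothing and footwear → 0% → $0.00
Art supplies kit $13.91: toys and games → 8.25% → $1.147575
Unrounded tax sum = $39.4116 → $39.41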